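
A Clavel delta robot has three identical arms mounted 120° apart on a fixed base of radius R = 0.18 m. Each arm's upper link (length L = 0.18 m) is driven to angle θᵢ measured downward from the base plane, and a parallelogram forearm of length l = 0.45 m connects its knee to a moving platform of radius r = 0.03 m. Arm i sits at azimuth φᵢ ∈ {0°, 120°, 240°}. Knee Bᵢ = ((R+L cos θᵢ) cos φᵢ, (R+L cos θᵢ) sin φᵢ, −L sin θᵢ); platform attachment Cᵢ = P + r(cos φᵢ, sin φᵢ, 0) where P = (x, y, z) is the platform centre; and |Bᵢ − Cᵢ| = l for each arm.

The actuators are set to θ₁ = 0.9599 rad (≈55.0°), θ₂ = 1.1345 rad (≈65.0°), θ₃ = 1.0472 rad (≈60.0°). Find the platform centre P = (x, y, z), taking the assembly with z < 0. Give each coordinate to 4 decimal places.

(0.0259, -0.0152, -0.5355)

φ1=0.0°: virtual centre (0.2532, 0.0000, -0.1474), radius l
O2 = (0.2261·cos120.0°, 0.2261·sin120.0°, -0.1631) = (-0.1130, 0.1958, -0.1631)
O3 = (0.2400·cos240.0°, 0.2400·sin240.0°, -0.1559) = (-0.1200, -0.2078, -0.1559)
|O₂|²−|O₁|² = -0.0082;  |O₃|²−|O₁|² = -0.0040
linear system: -0.7326x+0.3916y = -0.0082−-0.0314z; -0.7465x+-0.4157y = -0.0040−-0.0169z
det = 0.5968;  x = 0.0083+-0.0329z,  y = -0.0053+0.0185z
quadratic in z: (1.0014)z²+(0.3108)z+(-0.1207)=0, √Δ=0.7617 → z ∈ {-0.5355, 0.2251}; z = -0.5355 (taking z<0)
x = 0.0259, y = -0.0152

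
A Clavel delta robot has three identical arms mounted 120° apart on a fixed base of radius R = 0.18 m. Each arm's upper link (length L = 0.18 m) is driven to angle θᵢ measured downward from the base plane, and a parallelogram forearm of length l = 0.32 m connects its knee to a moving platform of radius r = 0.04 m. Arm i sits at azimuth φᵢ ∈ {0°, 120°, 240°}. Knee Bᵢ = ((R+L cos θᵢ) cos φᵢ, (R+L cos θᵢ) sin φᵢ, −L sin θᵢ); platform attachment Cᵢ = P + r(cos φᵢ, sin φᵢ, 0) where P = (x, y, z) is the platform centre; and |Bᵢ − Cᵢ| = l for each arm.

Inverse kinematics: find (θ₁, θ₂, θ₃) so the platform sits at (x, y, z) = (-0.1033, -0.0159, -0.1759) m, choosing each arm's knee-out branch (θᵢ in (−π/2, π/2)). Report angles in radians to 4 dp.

arm 1 (φ=0.0°): x'=-0.1033, y'=-0.0159
  A cos θ + B sin θ = C:  0.2433·cos θ + -0.1759·sin θ = -0.0566
  γ=atan2(-0.1759,0.2433)=-0.6260;  ψ=arccos(-0.1886)=1.7606;  θ1=γ+ψ≈1.1346
arm 2 (φ=120.0°): x'=0.0379, y'=0.0974
  e−x'=0.1021;  (l²−L²−(e−x')²−y'²−z²)/2L = 0.0532
  √(A²+B²)=0.2034;  θ2 = -1.0448+1.3063 ≈ 0.2615
rotate P by −φ3: (0.0654, -0.0815, -0.1759)
  A=0.0746, B=-0.1759, C=(l²−L²−A²−y'²−z²)/(2L)=0.0746
  θ3 = atan2(B,A) + arccos(C/0.1911) = -0.0001

θ₁ = 1.1346, θ₂ = 0.2615, θ₃ = -0.0001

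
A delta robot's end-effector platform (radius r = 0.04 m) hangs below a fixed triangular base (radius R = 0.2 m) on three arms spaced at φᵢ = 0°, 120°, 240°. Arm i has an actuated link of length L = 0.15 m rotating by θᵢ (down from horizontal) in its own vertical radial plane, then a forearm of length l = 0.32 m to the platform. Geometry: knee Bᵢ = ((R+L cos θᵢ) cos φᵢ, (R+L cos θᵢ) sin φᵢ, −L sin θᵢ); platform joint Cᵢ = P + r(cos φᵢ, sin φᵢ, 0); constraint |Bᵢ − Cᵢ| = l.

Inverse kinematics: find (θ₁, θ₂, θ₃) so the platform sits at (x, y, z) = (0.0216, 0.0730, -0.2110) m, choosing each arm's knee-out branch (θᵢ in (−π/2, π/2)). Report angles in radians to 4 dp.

θ₁ = 0.4361, θ₂ = 0.1750, θ₃ = 1.0471

arm 1 (φ=0.0°): x'=0.0216, y'=0.0730
  A=0.1384, B=-0.2110, C=(l²−L²−A²−y'²−z²)/(2L)=0.0363
  θ1 = atan2(B,A) + arccos(C/0.2523) = 0.4361
arm 2 (φ=120.0°): x'=0.0524, y'=-0.0552
  A=0.1076, B=-0.2110, C=(l²−L²−A²−y'²−z²)/(2L)=0.0692
  θ2 = atan2(B,A) + arccos(C/0.2368) = 0.1750
rotate P by −φ3: (-0.0740, -0.0178, -0.2110)
  A cos θ + B sin θ = C:  0.2340·cos θ + -0.2110·sin θ = -0.0657
  θ3 = atan2(B,A) + arccos(C/0.3151) = 1.0471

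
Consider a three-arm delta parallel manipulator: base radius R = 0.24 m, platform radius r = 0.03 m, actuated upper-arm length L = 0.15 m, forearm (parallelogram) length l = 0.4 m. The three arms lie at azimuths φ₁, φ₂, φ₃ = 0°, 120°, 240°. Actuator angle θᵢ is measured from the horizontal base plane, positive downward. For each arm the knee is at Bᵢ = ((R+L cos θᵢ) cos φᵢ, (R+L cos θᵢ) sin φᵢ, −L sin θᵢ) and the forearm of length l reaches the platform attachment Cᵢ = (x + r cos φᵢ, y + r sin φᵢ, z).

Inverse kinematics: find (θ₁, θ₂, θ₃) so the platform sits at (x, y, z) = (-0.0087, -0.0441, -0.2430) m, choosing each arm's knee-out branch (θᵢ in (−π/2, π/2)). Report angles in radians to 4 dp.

θ₁ = 0.4361, θ₂ = 0.6108, θ₃ = 0.0005

arm 1 (φ=0.0°): x'=-0.0087, y'=-0.0441
  A=0.2187, B=-0.2430, C=(l²−L²−A²−y'²−z²)/(2L)=0.0956
  γ=atan2(-0.2430,0.2187)=-0.8380;  ψ=arccos(0.2924)=1.2741;  θ1=γ+ψ≈0.4361
φ2=120.0° → target in arm frame (-0.0338, 0.0296)
  e−x'=0.2438;  (l²−L²−(e−x')²−y'²−z²)/2L = 0.0604
  θ2 = atan2(B,A) + arccos(C/0.3442) = 0.6108
rotate P by −φ3: (0.0425, 0.0145, -0.2430)
  A cos θ + B sin θ = C:  0.1675·cos θ + -0.2430·sin θ = 0.1673
  θ3 = atan2(B,A) + arccos(C/0.2951) = 0.0005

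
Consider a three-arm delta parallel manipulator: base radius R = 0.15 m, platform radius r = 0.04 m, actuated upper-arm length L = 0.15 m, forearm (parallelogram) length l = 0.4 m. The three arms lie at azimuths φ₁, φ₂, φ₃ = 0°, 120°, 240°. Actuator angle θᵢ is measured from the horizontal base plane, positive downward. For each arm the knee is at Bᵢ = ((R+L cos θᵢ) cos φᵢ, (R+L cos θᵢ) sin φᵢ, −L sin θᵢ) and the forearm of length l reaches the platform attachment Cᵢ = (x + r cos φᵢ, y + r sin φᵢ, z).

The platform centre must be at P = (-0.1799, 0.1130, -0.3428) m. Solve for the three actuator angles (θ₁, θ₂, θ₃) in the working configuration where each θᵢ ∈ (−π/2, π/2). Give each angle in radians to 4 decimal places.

θ₁ = 1.3090, θ₂ = -0.2618, θ₃ = 0.6979

φ1=0.0° → target in arm frame (-0.1799, 0.1130)
  e−x'=0.2899;  (l²−L²−(e−x')²−y'²−z²)/2L = -0.2561
  √(A²+B²)=0.4489;  θ1 = -0.8688+2.1778 ≈ 1.3090
arm 2 (φ=120.0°): x'=0.1878, y'=0.0993
  e−x'=-0.0778;  (l²−L²−(e−x')²−y'²−z²)/2L = 0.0136
  θ2 = atan2(B,A) + arccos(C/0.3515) = -0.2618
arm 3 (φ=240.0°): x'=-0.0079, y'=-0.2123
  A=0.1179, B=-0.3428, C=(l²−L²−A²−y'²−z²)/(2L)=-0.1300
  γ=atan2(-0.3428,0.1179)=-1.2395;  ψ=arccos(-0.3585)=1.9374;  θ3=γ+ψ≈0.6979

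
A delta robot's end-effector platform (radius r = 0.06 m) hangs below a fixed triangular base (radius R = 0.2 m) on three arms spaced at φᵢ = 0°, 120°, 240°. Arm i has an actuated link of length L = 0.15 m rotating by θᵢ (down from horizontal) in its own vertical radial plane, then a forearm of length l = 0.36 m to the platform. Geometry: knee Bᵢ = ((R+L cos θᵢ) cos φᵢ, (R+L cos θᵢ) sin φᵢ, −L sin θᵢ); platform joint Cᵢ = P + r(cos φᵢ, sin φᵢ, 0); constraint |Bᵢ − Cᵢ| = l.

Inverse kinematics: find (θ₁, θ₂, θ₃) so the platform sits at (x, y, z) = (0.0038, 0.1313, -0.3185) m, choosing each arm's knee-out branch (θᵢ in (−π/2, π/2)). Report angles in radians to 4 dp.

rotate P by −φ1: (0.0038, 0.1313, -0.3185)
  e−x'=0.1362;  (l²−L²−(e−x')²−y'²−z²)/2L = -0.1004
  θ1 = atan2(B,A) + arccos(C/0.3464) = 0.6983
rotate P by −φ2: (0.1118, -0.0689, -0.3185)
  A=0.0282, B=-0.3185, C=(l²−L²−A²−y'²−z²)/(2L)=0.0004
  √(A²+B²)=0.3197;  θ2 = -1.4825+1.5696 ≈ 0.0871
φ3=240.0° → target in arm frame (-0.1156, -0.0624)
  e−x'=0.2556;  (l²−L²−(e−x')²−y'²−z²)/2L = -0.2119
  √(A²+B²)=0.4084;  θ3 = -0.8945+2.1163 ≈ 1.2218

θ₁ = 0.6983, θ₂ = 0.0871, θ₃ = 1.2218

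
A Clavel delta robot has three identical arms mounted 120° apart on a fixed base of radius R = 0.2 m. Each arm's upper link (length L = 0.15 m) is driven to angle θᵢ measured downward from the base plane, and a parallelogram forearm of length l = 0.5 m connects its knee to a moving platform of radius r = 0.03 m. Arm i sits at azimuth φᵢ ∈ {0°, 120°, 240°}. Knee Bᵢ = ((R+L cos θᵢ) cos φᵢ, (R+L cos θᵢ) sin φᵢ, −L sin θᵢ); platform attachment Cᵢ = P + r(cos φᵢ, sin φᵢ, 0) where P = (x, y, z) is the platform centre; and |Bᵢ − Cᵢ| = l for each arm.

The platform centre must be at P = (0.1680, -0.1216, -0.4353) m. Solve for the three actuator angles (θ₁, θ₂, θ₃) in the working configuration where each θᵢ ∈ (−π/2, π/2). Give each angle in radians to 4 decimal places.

θ₁ = -0.1742, θ₂ = 1.3091, θ₃ = 0.5235

φ1=0.0° → target in arm frame (0.1680, -0.1216)
  A cos θ + B sin θ = C:  0.0020·cos θ + -0.4353·sin θ = 0.0774
  √(A²+B²)=0.4353;  θ1 = -1.5662+1.3920 ≈ -0.1742
φ2=120.0° → target in arm frame (-0.1893, -0.0847)
  e−x'=0.3593;  (l²−L²−(e−x')²−y'²−z²)/2L = -0.3275
  √(A²+B²)=0.5644;  θ2 = -0.8807+2.1899 ≈ 1.3091
rotate P by −φ3: (0.0213, 0.2063, -0.4353)
  A=0.1487, B=-0.4353, C=(l²−L²−A²−y'²−z²)/(2L)=-0.0888
  √(A²+B²)=0.4600;  θ3 = -1.2416+1.7651 ≈ 0.5235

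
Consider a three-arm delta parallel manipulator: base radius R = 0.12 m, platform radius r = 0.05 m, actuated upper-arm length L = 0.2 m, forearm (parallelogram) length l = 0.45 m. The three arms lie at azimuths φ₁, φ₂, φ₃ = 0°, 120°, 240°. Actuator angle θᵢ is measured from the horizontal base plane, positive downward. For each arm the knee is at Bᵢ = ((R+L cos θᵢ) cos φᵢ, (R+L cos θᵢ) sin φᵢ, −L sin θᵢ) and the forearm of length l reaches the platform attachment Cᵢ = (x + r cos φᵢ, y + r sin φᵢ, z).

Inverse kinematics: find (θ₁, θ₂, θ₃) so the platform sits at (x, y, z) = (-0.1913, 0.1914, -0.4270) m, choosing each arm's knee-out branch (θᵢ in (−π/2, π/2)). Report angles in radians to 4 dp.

rotate P by −φ1: (-0.1913, 0.1914, -0.4270)
  e−x'=0.2613;  (l²−L²−(e−x')²−y'²−z²)/2L = -0.3119
  √(A²+B²)=0.5006;  θ1 = -1.0216+2.2433 ≈ 1.2217
arm 2 (φ=120.0°): x'=0.2614, y'=0.0700
  e−x'=-0.1914;  (l²−L²−(e−x')²−y'²−z²)/2L = -0.1534
  θ2 = atan2(B,A) + arccos(C/0.4679) = -0.0874
rotate P by −φ3: (-0.0701, -0.2614, -0.4270)
  e−x'=0.1401;  (l²−L²−(e−x')²−y'²−z²)/2L = -0.2694
  γ=atan2(-0.4270,0.1401)=-1.2537;  ψ=arccos(-0.5995)=2.2137;  θ3=γ+ψ≈0.9600

θ₁ = 1.2217, θ₂ = -0.0874, θ₃ = 0.9600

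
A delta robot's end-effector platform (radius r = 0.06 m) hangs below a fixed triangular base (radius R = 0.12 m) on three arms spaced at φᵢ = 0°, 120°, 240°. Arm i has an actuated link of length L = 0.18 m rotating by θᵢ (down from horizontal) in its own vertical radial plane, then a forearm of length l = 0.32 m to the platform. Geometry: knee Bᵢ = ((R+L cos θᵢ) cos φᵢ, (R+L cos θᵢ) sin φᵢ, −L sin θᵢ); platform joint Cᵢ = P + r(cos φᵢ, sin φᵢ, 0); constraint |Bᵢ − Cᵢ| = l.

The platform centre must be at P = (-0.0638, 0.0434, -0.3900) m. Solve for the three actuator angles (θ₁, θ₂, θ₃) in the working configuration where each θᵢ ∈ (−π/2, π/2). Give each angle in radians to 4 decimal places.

arm 1 (φ=0.0°): x'=-0.0638, y'=0.0434
  e−x'=0.1238;  (l²−L²−(e−x')²−y'²−z²)/2L = -0.2759
  θ1 = atan2(B,A) + arccos(C/0.4092) = 1.0472
rotate P by −φ2: (0.0695, 0.0336, -0.3900)
  A cos θ + B sin θ = C:  -0.0095·cos θ + -0.3900·sin θ = -0.2314
  θ2 = atan2(B,A) + arccos(C/0.3901) = 0.6108
arm 3 (φ=240.0°): x'=-0.0057, y'=-0.0770
  e−x'=0.0657;  (l²−L²−(e−x')²−y'²−z²)/2L = -0.2565
  √(A²+B²)=0.3955;  θ3 = -1.4039+2.2765 ≈ 0.8725

θ₁ = 1.0472, θ₂ = 0.6108, θ₃ = 0.8725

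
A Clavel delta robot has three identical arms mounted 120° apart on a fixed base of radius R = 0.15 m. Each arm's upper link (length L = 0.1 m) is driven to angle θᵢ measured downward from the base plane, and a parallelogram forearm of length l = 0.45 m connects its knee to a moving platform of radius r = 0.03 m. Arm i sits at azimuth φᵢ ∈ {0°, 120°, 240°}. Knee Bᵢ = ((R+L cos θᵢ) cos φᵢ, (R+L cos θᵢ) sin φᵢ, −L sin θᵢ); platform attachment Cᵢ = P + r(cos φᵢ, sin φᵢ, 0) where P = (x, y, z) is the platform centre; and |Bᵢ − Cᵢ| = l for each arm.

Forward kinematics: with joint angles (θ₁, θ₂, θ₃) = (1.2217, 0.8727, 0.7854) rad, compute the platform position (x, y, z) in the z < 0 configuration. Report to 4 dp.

(-0.0563, -0.0107, -0.4916)

arm 1 at φ=0.0°: ρ1 = 0.1542;  O1 = (0.1542, 0.0000, -0.0940)
O2 = (0.1843·cos120.0°, 0.1843·sin120.0°, -0.0766) = (-0.0921, 0.1596, -0.0766)
O3 = (0.1907·cos240.0°, 0.1907·sin240.0°, -0.0707) = (-0.0954, -0.1652, -0.0707)
|O₂|²−|O₁|² = 0.0072;  |O₃|²−|O₁|² = 0.0088
plane₁₂: -0.4927x+0.3192y+0.0347z = 0.0072
det = 0.3221;  x = -0.0161+0.0817z,  y = -0.0022+0.0173z
quadratic in z: (1.0070)z²+(0.1600)z+(-0.1647)=0, √Δ=0.8300 → z ∈ {-0.4916, 0.3327}; z = -0.4916 (taking z<0)
x = -0.0563, y = -0.0107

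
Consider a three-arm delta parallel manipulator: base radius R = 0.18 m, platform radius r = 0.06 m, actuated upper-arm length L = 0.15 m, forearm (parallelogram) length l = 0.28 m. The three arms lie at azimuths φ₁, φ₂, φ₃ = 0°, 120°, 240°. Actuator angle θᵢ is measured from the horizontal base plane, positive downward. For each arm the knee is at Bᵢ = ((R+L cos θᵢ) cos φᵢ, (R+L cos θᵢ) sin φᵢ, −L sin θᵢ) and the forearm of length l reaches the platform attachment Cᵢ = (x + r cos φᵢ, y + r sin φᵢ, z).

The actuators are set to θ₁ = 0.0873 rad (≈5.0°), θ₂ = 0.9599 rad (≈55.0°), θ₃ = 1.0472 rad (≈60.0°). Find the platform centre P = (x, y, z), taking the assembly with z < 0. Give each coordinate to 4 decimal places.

(0.0931, 0.0100, -0.2304)

arm 1 at φ=0.0°: (R−r)+L cos θ1 = 0.2694;  centre 1 = (0.2694, 0.0000, -0.0131)
φ2=120.0°: virtual centre (-0.1030, 0.1784, -0.1229), radius l
φ3=240.0°: virtual centre (-0.0975, -0.1689, -0.1299), radius l
|centre ₂|²−|centre ₁|² = -0.0152;  |centre ₃|²−|centre ₁|² = -0.0179
plane₁₂: -0.7449x+0.3569y+-0.2196z = -0.0152
det = 0.5135;  x = 0.0224+-0.3068z,  y = 0.0042+-0.0251z
quadratic in z: (1.0948)z²+(0.1775)z+(-0.0172)=0, √Δ=0.3268 → z ∈ {-0.2304, 0.0682}; z = -0.2304 (taking z<0)
x = 0.0931, y = 0.0100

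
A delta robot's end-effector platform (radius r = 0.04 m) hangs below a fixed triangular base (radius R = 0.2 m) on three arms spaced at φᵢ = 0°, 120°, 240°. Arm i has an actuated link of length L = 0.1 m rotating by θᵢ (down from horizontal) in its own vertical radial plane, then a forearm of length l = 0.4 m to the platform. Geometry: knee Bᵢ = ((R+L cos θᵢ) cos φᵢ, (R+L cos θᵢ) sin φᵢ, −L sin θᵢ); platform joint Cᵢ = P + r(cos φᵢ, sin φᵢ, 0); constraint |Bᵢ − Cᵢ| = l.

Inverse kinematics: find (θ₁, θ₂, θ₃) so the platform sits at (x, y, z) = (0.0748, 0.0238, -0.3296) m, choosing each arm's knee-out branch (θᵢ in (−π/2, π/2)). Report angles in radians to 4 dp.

φ1=0.0° → target in arm frame (0.0748, 0.0238)
  e−x'=0.0852;  (l²−L²−(e−x')²−y'²−z²)/2L = 0.1677
  θ1 = atan2(B,A) + arccos(C/0.3404) = -0.2621
rotate P by −φ2: (-0.0168, -0.0767, -0.3296)
  e−x'=0.1768;  (l²−L²−(e−x')²−y'²−z²)/2L = 0.0212
  γ=atan2(-0.3296,0.1768)=-1.0785;  ψ=arccos(0.0565)=1.5142;  θ2=γ+ψ≈0.4357
φ3=240.0° → target in arm frame (-0.0580, 0.0529)
  A=0.2180, B=-0.3296, C=(l²−L²−A²−y'²−z²)/(2L)=-0.0448
  √(A²+B²)=0.3952;  θ3 = -0.9864+1.6844 ≈ 0.6980

θ₁ = -0.2621, θ₂ = 0.4357, θ₃ = 0.6980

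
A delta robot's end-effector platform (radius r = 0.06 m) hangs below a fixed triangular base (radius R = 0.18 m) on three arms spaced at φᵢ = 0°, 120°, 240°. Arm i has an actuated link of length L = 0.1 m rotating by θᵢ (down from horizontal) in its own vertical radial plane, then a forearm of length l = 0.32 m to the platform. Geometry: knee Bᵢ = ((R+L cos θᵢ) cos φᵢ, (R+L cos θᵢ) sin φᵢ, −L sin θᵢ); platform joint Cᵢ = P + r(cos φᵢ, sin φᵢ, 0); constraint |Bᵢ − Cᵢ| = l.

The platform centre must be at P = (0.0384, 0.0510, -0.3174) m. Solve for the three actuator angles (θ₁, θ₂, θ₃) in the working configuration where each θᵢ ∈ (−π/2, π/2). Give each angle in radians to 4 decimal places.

θ₁ = 0.5235, θ₂ = 0.6106, θ₃ = 1.1343

arm 1 (φ=0.0°): x'=0.0384, y'=0.0510
  A=0.0816, B=-0.3174, C=(l²−L²−A²−y'²−z²)/(2L)=-0.0880
  √(A²+B²)=0.3277;  θ1 = -1.3192+1.8427 ≈ 0.5235
rotate P by −φ2: (0.0250, -0.0588, -0.3174)
  A cos θ + B sin θ = C:  0.0950·cos θ + -0.3174·sin θ = -0.1041
  γ=atan2(-0.3174,0.0950)=-1.2799;  ψ=arccos(-0.3143)=1.8905;  θ2=γ+ψ≈0.6106
φ3=240.0° → target in arm frame (-0.0634, 0.0078)
  e−x'=0.1834;  (l²−L²−(e−x')²−y'²−z²)/2L = -0.2101
  γ=atan2(-0.3174,0.1834)=-1.0469;  ψ=arccos(-0.5733)=2.1813;  θ3=γ+ψ≈1.1343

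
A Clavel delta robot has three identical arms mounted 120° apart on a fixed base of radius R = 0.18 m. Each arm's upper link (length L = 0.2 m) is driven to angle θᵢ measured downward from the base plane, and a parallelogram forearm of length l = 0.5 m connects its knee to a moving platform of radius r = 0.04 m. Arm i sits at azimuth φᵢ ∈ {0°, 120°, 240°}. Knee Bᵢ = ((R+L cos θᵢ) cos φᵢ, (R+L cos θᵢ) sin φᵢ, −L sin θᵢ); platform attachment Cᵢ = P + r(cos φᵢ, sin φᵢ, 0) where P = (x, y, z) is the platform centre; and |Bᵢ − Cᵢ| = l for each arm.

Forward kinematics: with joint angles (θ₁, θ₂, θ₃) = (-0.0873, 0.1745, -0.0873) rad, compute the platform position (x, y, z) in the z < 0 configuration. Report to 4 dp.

arm 1 at φ=0.0°: ρ1 = 0.3392;  S1 = (0.3392, 0.0000, 0.0174)
φ2=120.0°: virtual centre (-0.1685, 0.2918, -0.0347), radius l
S3 = (0.3392·cos240.0°, 0.3392·sin240.0°, 0.0174) = (-0.1696, -0.2938, 0.0174)
|S₂|²−|S₁|² = -0.0006;  |S₃|²−|S₁|² = 0.0000
linear system: -1.0154x+0.5836y = -0.0006−-0.1043z; -1.0177x+-0.5876y = 0.0000−0.0000z
det = 1.1906;  x = 0.0003+-0.0515z,  y = -0.0005+0.0892z
into |P−S₁|² = l²: 1.0106z² + -0.0001z + -0.1348 = 0;  Δ = 0.5450;  z = -0.3652 or 0.3653 → z<0 root = -0.3652
x = 0.0191, y = -0.0331

(0.0191, -0.0331, -0.3652)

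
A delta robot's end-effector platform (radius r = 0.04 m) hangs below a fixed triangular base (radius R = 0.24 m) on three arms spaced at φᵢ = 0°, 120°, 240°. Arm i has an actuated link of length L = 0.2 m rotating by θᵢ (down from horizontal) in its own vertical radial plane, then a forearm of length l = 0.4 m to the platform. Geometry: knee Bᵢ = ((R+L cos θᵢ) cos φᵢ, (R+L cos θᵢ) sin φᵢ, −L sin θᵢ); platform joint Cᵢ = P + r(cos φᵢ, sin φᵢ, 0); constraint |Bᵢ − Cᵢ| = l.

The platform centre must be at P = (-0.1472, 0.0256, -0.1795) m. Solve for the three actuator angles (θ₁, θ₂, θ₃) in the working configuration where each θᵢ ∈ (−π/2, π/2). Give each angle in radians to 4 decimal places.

θ₁ = 1.3091, θ₂ = -0.3496, θ₃ = 0.1749

rotate P by −φ1: (-0.1472, 0.0256, -0.1795)
  A=0.3472, B=-0.1795, C=(l²−L²−A²−y'²−z²)/(2L)=-0.0836
  √(A²+B²)=0.3909;  θ1 = -0.4771+1.7862 ≈ 1.3091
φ2=120.0° → target in arm frame (0.0958, 0.1147)
  A cos θ + B sin θ = C:  0.1042·cos θ + -0.1795·sin θ = 0.1594
  γ=atan2(-0.1795,0.1042)=-1.0447;  ψ=arccos(0.7680)=0.6951;  θ2=γ+ψ≈-0.3496
φ3=240.0° → target in arm frame (0.0514, -0.1403)
  A=0.1486, B=-0.1795, C=(l²−L²−A²−y'²−z²)/(2L)=0.1151
  γ=atan2(-0.1795,0.1486)=-0.8794;  ψ=arccos(0.4938)=1.0543;  θ3=γ+ψ≈0.1749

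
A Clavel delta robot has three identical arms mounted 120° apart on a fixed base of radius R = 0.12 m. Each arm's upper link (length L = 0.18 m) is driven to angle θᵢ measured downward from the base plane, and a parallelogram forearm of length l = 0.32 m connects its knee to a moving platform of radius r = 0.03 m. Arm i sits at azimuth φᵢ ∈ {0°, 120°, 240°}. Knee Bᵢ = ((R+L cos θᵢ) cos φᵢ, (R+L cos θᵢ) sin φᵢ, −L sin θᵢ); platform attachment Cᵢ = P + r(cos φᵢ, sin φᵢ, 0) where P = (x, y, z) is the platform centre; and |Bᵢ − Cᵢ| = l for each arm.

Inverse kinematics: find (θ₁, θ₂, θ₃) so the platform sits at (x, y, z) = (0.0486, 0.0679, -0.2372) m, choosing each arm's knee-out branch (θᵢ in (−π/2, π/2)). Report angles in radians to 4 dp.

θ₁ = 0.0872, θ₂ = 0.1742, θ₃ = 0.7852

rotate P by −φ1: (0.0486, 0.0679, -0.2372)
  A cos θ + B sin θ = C:  0.0414·cos θ + -0.2372·sin θ = 0.0206
  √(A²+B²)=0.2408;  θ1 = -1.3980+1.4852 ≈ 0.0872
rotate P by −φ2: (0.0345, -0.0760, -0.2372)
  A cos θ + B sin θ = C:  0.0555·cos θ + -0.2372·sin θ = 0.0135
  θ2 = atan2(B,A) + arccos(C/0.2436) = 0.1742
rotate P by −φ3: (-0.0831, 0.0081, -0.2372)
  A cos θ + B sin θ = C:  0.1731·cos θ + -0.2372·sin θ = -0.0453
  γ=atan2(-0.2372,0.1731)=-0.9404;  ψ=arccos(-0.1541)=1.7256;  θ3=γ+ψ≈0.7852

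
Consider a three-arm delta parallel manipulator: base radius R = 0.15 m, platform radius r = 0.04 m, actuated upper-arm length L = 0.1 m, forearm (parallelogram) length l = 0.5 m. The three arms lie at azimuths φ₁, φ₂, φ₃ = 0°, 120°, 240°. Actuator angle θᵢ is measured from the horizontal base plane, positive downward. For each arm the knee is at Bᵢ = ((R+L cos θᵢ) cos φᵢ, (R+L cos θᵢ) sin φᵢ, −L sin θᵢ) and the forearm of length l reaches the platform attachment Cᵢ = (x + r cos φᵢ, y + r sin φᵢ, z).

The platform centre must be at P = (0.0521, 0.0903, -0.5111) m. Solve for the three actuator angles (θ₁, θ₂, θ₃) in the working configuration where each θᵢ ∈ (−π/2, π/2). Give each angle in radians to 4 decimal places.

θ₁ = 0.4366, θ₂ = 0.4364, θ₃ = 1.0475

arm 1 (φ=0.0°): x'=0.0521, y'=0.0903
  A cos θ + B sin θ = C:  0.0579·cos θ + -0.5111·sin θ = -0.1636
  γ=atan2(-0.5111,0.0579)=-1.4580;  ψ=arccos(-0.3182)=1.8946;  θ1=γ+ψ≈0.4366
arm 2 (φ=120.0°): x'=0.0522, y'=-0.0903
  A cos θ + B sin θ = C:  0.0578·cos θ + -0.5111·sin θ = -0.1636
  γ=atan2(-0.5111,0.0578)=-1.4581;  ψ=arccos(-0.3180)=1.8945;  θ2=γ+ψ≈0.4364
rotate P by −φ3: (-0.1043, 0.0000, -0.5111)
  A cos θ + B sin θ = C:  0.2143·cos θ + -0.5111·sin θ = -0.3356
  √(A²+B²)=0.5542;  θ3 = -1.1739+2.2214 ≈ 1.0475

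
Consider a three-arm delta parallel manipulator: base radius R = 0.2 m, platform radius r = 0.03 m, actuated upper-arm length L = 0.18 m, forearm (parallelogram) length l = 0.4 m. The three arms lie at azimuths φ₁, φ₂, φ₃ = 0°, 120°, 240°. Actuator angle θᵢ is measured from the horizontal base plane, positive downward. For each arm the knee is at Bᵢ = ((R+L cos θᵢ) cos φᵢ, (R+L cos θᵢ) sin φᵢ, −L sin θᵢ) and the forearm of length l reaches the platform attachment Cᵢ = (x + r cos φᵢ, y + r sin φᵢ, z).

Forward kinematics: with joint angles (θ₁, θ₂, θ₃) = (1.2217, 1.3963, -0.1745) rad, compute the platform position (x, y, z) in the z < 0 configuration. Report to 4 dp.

arm 1 at φ=0.0°: ρ1 = 0.2316;  S1 = (0.2316, 0.0000, -0.1691)
arm 2 at φ=120.0°: ρ2 = 0.2013;  S2 = (-0.1006, 0.1743, -0.1773)
φ3=240.0°: virtual centre (-0.1736, -0.3007, 0.0313), radius l
subtract pairs → two planes through P
linear system: -0.6644x+0.3486y = -0.0103−-0.0162z; -0.8104x+-0.6015y = 0.0393−0.4008z
det = 0.6821;  x = -0.0110+0.1905z,  y = -0.0506+0.4097z
into |P−S₁|² = l²: 1.2041z² + 0.2044z + -0.0700 = 0;  Δ = 0.3789;  z = -0.3405 or 0.1707 → z<0 root = -0.3405
x = -0.0759, y = -0.1901

(-0.0759, -0.1901, -0.3405)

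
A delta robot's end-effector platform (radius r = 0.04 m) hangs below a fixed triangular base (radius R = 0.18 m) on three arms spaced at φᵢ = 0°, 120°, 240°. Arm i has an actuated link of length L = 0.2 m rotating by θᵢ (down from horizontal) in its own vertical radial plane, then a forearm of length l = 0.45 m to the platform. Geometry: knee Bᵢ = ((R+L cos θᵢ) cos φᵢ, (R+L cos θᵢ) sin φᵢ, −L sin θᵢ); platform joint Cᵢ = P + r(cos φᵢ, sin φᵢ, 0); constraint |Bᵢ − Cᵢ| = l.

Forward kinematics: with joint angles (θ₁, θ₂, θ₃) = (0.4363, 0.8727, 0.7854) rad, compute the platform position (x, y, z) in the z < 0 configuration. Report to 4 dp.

(0.0776, -0.0163, -0.4625)

φ1=0.0°: virtual centre (0.3213, 0.0000, -0.0845), radius l
arm 2 at φ=120.0°: (R−r)+L cos θ2 = 0.2686;  S2 = (-0.1343, 0.2326, -0.1532)
S3 = (0.2814·cos240.0°, 0.2814·sin240.0°, -0.1414) = (-0.1407, -0.2437, -0.1414)
subtract pairs → two planes through P
linear system: -0.9111x+0.4651y = -0.0148−-0.1374z; -0.9239x+-0.4874y = -0.0112−-0.1138z
det = 0.8739;  x = 0.0142+-0.1372z,  y = -0.0040+0.0266z
sphere 1 gives Az²+Bz+C=0 with A=1.0195, B=0.2531, C=-0.1010;  B²−4AC=0.4761;  roots -0.4625, 0.2143;  negative root z = -0.4625
x = 0.0776, y = -0.0163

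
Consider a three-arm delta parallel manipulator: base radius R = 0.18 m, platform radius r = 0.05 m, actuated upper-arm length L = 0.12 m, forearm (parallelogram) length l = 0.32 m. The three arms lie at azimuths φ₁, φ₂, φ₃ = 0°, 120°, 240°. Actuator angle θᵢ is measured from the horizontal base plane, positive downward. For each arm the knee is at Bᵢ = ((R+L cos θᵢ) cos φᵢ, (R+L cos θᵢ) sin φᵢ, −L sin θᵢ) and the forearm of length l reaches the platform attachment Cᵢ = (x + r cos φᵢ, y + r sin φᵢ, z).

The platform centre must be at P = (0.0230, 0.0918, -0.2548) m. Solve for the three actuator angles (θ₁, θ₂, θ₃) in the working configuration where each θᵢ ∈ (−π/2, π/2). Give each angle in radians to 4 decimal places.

θ₁ = 0.3493, θ₂ = -0.0003, θ₃ = 1.0472

rotate P by −φ1: (0.0230, 0.0918, -0.2548)
  e−x'=0.1070;  (l²−L²−(e−x')²−y'²−z²)/2L = 0.0133
  θ1 = atan2(B,A) + arccos(C/0.2764) = 0.3493
rotate P by −φ2: (0.0680, -0.0658, -0.2548)
  e−x'=0.0620;  (l²−L²−(e−x')²−y'²−z²)/2L = 0.0621
  θ2 = atan2(B,A) + arccos(C/0.2622) = -0.0003
φ3=240.0° → target in arm frame (-0.0910, -0.0260)
  A cos θ + B sin θ = C:  0.2210·cos θ + -0.2548·sin θ = -0.1102
  √(A²+B²)=0.3373;  θ3 = -0.8563+1.9035 ≈ 1.0472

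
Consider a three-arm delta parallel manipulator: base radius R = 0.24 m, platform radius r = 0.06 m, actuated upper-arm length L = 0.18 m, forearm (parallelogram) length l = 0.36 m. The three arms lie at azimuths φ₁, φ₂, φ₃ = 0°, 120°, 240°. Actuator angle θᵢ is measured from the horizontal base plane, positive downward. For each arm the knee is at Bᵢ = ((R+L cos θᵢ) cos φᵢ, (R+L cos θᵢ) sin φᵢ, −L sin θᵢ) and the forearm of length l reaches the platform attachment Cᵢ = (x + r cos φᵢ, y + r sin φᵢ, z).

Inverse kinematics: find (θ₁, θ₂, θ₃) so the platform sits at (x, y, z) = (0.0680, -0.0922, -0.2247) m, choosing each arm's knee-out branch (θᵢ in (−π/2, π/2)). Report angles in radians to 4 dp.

rotate P by −φ1: (0.0680, -0.0922, -0.2247)
  A=0.1120, B=-0.2247, C=(l²−L²−A²−y'²−z²)/(2L)=0.0713
  √(A²+B²)=0.2511;  θ1 = -1.1084+1.2829 ≈ 0.1745
φ2=120.0° → target in arm frame (-0.1138, -0.0128)
  A cos θ + B sin θ = C:  0.2938·cos θ + -0.2247·sin θ = -0.1106
  γ=atan2(-0.2247,0.2938)=-0.6528;  ψ=arccos(-0.2989)=1.8743;  θ2=γ+ψ≈1.2215
rotate P by −φ3: (0.0458, 0.1050, -0.2247)
  A cos θ + B sin θ = C:  0.1342·cos θ + -0.2247·sin θ = 0.0491
  √(A²+B²)=0.2617;  θ3 = -1.0326+1.3819 ≈ 0.3493

θ₁ = 0.1745, θ₂ = 1.2215, θ₃ = 0.3493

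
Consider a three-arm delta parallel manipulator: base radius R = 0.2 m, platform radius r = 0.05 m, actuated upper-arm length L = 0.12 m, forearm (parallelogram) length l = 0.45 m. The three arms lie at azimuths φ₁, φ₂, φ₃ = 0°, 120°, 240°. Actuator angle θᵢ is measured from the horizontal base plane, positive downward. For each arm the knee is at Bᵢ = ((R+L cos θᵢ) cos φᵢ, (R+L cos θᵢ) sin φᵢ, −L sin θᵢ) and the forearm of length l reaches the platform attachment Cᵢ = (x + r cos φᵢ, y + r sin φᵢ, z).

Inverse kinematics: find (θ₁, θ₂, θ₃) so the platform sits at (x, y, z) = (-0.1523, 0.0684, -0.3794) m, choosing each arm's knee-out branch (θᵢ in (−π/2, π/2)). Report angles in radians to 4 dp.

arm 1 (φ=0.0°): x'=-0.1523, y'=0.0684
  e−x'=0.3023;  (l²−L²−(e−x')²−y'²−z²)/2L = -0.2163
  θ1 = atan2(B,A) + arccos(C/0.4851) = 1.1349
rotate P by −φ2: (0.1354, 0.0977, -0.3794)
  e−x'=0.0146;  (l²−L²−(e−x')²−y'²−z²)/2L = 0.1433
  θ2 = atan2(B,A) + arccos(C/0.3797) = -0.3486
rotate P by −φ3: (0.0169, -0.1661, -0.3794)
  A cos θ + B sin θ = C:  0.1331·cos θ + -0.3794·sin θ = -0.0048
  γ=atan2(-0.3794,0.1331)=-1.2334;  ψ=arccos(-0.0119)=1.5827;  θ3=γ+ψ≈0.3492

θ₁ = 1.1349, θ₂ = -0.3486, θ₃ = 0.3492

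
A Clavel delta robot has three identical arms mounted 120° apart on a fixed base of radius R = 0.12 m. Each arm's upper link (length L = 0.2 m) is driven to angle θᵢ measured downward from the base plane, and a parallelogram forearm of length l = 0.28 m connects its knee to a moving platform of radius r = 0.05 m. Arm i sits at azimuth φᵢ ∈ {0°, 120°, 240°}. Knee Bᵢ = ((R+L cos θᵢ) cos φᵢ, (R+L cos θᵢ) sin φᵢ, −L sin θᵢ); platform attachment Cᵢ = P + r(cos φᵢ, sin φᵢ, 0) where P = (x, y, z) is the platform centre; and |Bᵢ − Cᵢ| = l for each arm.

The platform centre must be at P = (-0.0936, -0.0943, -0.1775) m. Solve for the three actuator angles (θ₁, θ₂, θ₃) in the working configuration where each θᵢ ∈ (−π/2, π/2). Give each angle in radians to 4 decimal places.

θ₁ = 1.0472, θ₂ = 0.7854, θ₃ = -0.3493

φ1=0.0° → target in arm frame (-0.0936, -0.0943)
  e−x'=0.1636;  (l²−L²−(e−x')²−y'²−z²)/2L = -0.0719
  θ1 = atan2(B,A) + arccos(C/0.2414) = 1.0472
φ2=120.0° → target in arm frame (-0.0349, 0.1282)
  A=0.1049, B=-0.1775, C=(l²−L²−A²−y'²−z²)/(2L)=-0.0514
  √(A²+B²)=0.2062;  θ2 = -1.0372+1.8225 ≈ 0.7854
arm 3 (φ=240.0°): x'=0.1285, y'=-0.0339
  A cos θ + B sin θ = C:  -0.0585·cos θ + -0.1775·sin θ = 0.0058
  √(A²+B²)=0.1869;  θ3 = -1.8890+1.5397 ≈ -0.3493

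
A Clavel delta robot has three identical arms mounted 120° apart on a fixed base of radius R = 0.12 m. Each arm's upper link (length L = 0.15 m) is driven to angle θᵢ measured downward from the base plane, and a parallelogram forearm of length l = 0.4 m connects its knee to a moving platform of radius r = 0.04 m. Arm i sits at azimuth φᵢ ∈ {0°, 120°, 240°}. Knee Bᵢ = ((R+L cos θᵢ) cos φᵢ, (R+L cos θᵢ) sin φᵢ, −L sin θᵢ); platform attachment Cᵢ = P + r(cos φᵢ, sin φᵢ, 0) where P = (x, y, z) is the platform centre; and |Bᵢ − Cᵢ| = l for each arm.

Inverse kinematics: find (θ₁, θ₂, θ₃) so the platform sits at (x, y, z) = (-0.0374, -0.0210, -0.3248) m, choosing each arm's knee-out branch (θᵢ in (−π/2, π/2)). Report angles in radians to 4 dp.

arm 1 (φ=0.0°): x'=-0.0374, y'=-0.0210
  e−x'=0.1174;  (l²−L²−(e−x')²−y'²−z²)/2L = 0.0593
  γ=atan2(-0.3248,0.1174)=-1.2240;  ψ=arccos(0.1716)=1.3983;  θ1=γ+ψ≈0.1744
φ2=120.0° → target in arm frame (0.0005, 0.0429)
  A=0.0795, B=-0.3248, C=(l²−L²−A²−y'²−z²)/(2L)=0.0795
  √(A²+B²)=0.3344;  θ2 = -1.3308+1.3308 ≈ 0.0000
rotate P by −φ3: (0.0369, -0.0219, -0.3248)
  A cos θ + B sin θ = C:  0.0431·cos θ + -0.3248·sin θ = 0.0989
  √(A²+B²)=0.3276;  θ3 = -1.4388+1.2642 ≈ -0.1746

θ₁ = 0.1744, θ₂ = 0.0000, θ₃ = -0.1746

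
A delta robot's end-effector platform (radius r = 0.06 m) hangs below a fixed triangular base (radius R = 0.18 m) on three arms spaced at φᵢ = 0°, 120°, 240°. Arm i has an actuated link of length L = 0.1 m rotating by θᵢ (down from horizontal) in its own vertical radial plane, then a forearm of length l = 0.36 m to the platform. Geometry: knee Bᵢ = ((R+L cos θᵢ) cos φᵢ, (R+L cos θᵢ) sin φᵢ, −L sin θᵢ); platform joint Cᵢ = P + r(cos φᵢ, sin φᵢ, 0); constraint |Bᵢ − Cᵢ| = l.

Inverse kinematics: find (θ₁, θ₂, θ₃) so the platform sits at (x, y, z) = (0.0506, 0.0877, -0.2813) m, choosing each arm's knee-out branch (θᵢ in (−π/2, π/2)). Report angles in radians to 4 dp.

θ₁ = -0.2617, θ₂ = -0.2621, θ₃ = 0.7852

φ1=0.0° → target in arm frame (0.0506, 0.0877)
  A cos θ + B sin θ = C:  0.0694·cos θ + -0.2813·sin θ = 0.1398
  θ1 = atan2(B,A) + arccos(C/0.2897) = -0.2617
rotate P by −φ2: (0.0507, -0.0877, -0.2813)
  A=0.0693, B=-0.2813, C=(l²−L²−A²−y'²−z²)/(2L)=0.1399
  γ=atan2(-0.2813,0.0693)=-1.3291;  ψ=arccos(0.4828)=1.0670;  θ2=γ+ψ≈-0.2621
φ3=240.0° → target in arm frame (-0.1013, 0.0000)
  e−x'=0.2213;  (l²−L²−(e−x')²−y'²−z²)/2L = -0.0424
  γ=atan2(-0.2813,0.2213)=-0.9043;  ψ=arccos(-0.1185)=1.6896;  θ3=γ+ψ≈0.7852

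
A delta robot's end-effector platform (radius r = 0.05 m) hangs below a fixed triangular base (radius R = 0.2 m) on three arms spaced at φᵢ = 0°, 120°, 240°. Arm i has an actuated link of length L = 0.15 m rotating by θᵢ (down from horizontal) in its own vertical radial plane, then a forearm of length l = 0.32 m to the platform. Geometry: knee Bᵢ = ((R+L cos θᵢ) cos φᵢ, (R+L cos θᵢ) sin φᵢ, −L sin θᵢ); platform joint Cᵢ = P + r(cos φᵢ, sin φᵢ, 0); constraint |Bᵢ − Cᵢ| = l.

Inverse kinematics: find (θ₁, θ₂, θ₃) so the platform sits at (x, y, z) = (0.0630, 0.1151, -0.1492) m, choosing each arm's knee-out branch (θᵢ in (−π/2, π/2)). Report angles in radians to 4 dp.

φ1=0.0° → target in arm frame (0.0630, 0.1151)
  A cos θ + B sin θ = C:  0.0870·cos θ + -0.1492·sin θ = 0.1227
  γ=atan2(-0.1492,0.0870)=-1.0429;  ψ=arccos(0.7107)=0.7804;  θ1=γ+ψ≈-0.2625
arm 2 (φ=120.0°): x'=0.0682, y'=-0.1121
  A cos θ + B sin θ = C:  0.0818·cos θ + -0.1492·sin θ = 0.1279
  √(A²+B²)=0.1702;  θ2 = -1.0692+0.7201 ≈ -0.3491
arm 3 (φ=240.0°): x'=-0.1312, y'=-0.0030
  A cos θ + B sin θ = C:  0.2812·cos θ + -0.1492·sin θ = -0.0714
  γ=atan2(-0.1492,0.2812)=-0.4878;  ψ=arccos(-0.2244)=1.7972;  θ3=γ+ψ≈1.3093

θ₁ = -0.2625, θ₂ = -0.3491, θ₃ = 1.3093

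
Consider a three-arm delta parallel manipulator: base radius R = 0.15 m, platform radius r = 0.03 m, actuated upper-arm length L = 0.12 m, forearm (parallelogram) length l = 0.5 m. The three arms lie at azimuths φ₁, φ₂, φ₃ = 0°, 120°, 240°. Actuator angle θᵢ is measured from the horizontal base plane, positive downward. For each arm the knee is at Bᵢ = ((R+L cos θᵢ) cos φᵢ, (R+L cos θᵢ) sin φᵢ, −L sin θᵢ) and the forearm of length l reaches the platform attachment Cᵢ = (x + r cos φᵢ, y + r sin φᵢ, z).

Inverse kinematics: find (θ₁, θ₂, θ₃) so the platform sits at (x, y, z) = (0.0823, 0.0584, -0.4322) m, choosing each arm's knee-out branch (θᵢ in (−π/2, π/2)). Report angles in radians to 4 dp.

rotate P by −φ1: (0.0823, 0.0584, -0.4322)
  e−x'=0.0377;  (l²−L²−(e−x')²−y'²−z²)/2L = 0.1832
  √(A²+B²)=0.4338;  θ1 = -1.4838+1.1348 ≈ -0.3490
arm 2 (φ=120.0°): x'=0.0094, y'=-0.1005
  A cos θ + B sin θ = C:  0.1106·cos θ + -0.4322·sin θ = 0.1103
  γ=atan2(-0.4322,0.1106)=-1.3203;  ψ=arccos(0.2473)=1.3209;  θ2=γ+ψ≈0.0005
arm 3 (φ=240.0°): x'=-0.0917, y'=0.0421
  A cos θ + B sin θ = C:  0.2117·cos θ + -0.4322·sin θ = 0.0092
  γ=atan2(-0.4322,0.2117)=-1.1153;  ψ=arccos(0.0191)=1.5517;  θ3=γ+ψ≈0.4364

θ₁ = -0.3490, θ₂ = 0.0005, θ₃ = 0.4364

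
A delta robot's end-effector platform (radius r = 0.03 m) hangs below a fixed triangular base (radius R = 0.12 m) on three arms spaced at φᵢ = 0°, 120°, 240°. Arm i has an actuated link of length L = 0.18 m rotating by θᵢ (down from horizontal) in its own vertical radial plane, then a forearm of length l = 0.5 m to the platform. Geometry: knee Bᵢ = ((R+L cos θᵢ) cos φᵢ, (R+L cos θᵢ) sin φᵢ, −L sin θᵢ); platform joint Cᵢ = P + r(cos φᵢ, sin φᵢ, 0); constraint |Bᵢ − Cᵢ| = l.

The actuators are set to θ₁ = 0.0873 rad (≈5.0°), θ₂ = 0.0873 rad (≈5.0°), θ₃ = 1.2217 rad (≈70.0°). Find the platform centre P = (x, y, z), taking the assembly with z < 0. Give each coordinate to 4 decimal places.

φ1=0.0°: virtual centre (0.2693, 0.0000, -0.0157), radius l
arm 2 at φ=120.0°: e+L cos θ2 = 0.2693;  centre 2 = (-0.1347, 0.2332, -0.0157)
φ3=240.0°: virtual centre (-0.0758, -0.1313, -0.1691), radius l
subtract pairs → two planes through P
plane₁₂: -0.8079x+0.4665y+0.0000z = 0.0000
det = 0.5341;  x = 0.0185+-0.2681z,  y = 0.0321+-0.4643z
quadratic in z: (1.2874)z²+(0.1361)z+(-0.1858)=0, √Δ=0.9876 → z ∈ {-0.4364, 0.3307}; z = -0.4364 (taking z<0)
x = 0.1355, y = 0.2347

(0.1355, 0.2347, -0.4364)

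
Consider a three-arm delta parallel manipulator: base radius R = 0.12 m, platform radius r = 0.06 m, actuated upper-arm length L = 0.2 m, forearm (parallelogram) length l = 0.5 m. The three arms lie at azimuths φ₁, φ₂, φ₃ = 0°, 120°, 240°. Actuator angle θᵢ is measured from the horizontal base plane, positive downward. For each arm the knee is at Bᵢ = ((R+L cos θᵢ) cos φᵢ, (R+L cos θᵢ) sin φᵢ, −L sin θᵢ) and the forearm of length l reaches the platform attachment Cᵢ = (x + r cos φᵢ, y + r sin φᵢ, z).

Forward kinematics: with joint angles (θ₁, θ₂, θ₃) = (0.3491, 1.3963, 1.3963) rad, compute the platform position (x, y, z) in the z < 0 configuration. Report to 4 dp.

S1 = (0.2479·cos0.0°, 0.2479·sin0.0°, -0.0684) = (0.2479, 0.0000, -0.0684)
φ2=120.0°: virtual centre (-0.0474, 0.0820, -0.1970), radius l
φ3=240.0°: virtual centre (-0.0474, -0.0820, -0.1970), radius l
eliminate P² terms by subtracting sphere 1 from 2 and 3
[-0.5906 0.1641 -0.2571]·P = -0.0184;  [-0.5906 -0.1641 -0.2571]·P = -0.0184
det = 0.1938;  x = 0.0311+-0.4353z,  y = 0.0000+0.0000z
into |P−S₁|² = l²: 1.1895z² + 0.3256z + -0.1983 = 0;  Δ = 1.0496;  z = -0.5675 or 0.2938 → z<0 root = -0.5675
x = 0.2782, y = 0.0000

(0.2782, 0.0000, -0.5675)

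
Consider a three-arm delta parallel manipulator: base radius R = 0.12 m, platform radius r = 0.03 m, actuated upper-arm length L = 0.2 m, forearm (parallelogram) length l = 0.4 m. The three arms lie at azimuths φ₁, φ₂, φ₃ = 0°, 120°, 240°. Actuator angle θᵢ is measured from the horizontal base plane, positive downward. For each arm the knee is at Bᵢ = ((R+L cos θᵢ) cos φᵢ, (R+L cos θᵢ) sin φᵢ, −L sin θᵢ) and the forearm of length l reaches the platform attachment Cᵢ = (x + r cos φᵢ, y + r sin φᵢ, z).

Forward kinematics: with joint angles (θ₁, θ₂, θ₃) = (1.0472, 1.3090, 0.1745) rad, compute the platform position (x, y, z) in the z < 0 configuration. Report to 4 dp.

(-0.0478, -0.2054, -0.4207)

centre 1 = (0.1900·cos0.0°, 0.1900·sin0.0°, -0.1732) = (0.1900, 0.0000, -0.1732)
centre 2 = (0.1418·cos120.0°, 0.1418·sin120.0°, -0.1932) = (-0.0709, 0.1228, -0.1932)
arm 3 at φ=240.0°: e+L cos θ3 = 0.2870;  centre 3 = (-0.1435, -0.2485, -0.0347)
subtract pairs → two planes through P
linear system: -0.5218x+0.2455y = -0.0087−-0.0400z; -0.6670x+-0.4970y = 0.0175−0.2770z
Cramer: x(z) = 0.0001+0.1138z;  y(z) = -0.0352+0.4045z
quadratic in z: (1.1766)z²+(0.2747)z+(-0.0927)=0, √Δ=0.7153 → z ∈ {-0.4207, 0.1872}; z = -0.4207 (taking z<0)
x = -0.0478, y = -0.2054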